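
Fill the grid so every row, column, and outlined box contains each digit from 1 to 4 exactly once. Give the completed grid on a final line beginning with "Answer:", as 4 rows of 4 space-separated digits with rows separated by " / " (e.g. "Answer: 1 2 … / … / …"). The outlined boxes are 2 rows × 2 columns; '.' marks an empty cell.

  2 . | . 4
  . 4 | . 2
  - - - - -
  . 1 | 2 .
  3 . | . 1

Step 1. [r2c3∈{1,3}] row 2 places 3 nowhere but r2c3, so r2c3=3.
Step 2. [r4c3∈{4}] nothing but 4 survives at r4c3 ⇒ r4c3=4.
Step 3. [r2c1∈{1}] r2c1 has the single candidate 1, so r2c1=1.
Step 4. [r3c1∈{4}] nothing but 4 survives at r3c1 ⇒ r3c1=4.
Step 5. [r3c4∈{3}] r3c4's peers cover all but 3, so r3c4=3.
Step 6. [r1c2∈{3}] r1c2 has the single candidate 3 ⇒ r1c2=3.
Step 7. [r1c3∈{1}] only 1 remains possible at r1c3 ⇒ r1c3=1.
Step 8. [r4c2∈{2}] r4c2 is down to just 2. So r4c2=2.

Answer: 2 3 1 4 / 1 4 3 2 / 4 1 2 3 / 3 2 4 1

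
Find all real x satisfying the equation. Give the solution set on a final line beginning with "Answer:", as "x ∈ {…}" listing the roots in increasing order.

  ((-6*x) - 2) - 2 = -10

Step 1. [((-6*x) - 2) - 2 = -10] -2 is outermost — add 2 both sides, so sub: (-6*x) - 2 = -8.
Step 2. [(-6*x) - 2 = -8] add 2: x sits inside (… - 2) ⇒ sub: -6*x = -6.
Step 3. [-6*x = -6] leading coefficient -6: divide by -6. So div: x = 1.

Answer: x ∈ {1}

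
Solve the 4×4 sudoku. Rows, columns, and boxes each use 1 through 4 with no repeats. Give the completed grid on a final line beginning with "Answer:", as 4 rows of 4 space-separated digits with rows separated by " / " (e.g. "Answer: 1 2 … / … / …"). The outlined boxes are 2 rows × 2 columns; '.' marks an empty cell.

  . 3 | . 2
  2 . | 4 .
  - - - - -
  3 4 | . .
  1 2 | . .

Step 1. [r2c4∈{1,3}] in row 2, 3 fits only at r2c4 ⇒ r2c4=3.
Step 2. [r1c3∈{1}] only 1 remains possible at r1c3, so r1c3=1.
Step 3. [r4c4∈{4}] r4c4's peers cover all but 4, so r4c4=4.
Step 4. [r2c2∈{1}] nothing but 1 survives at r2c2, so r2c2=1.
Step 5. [r4c3∈{3}] r4c3 has the single candidate 3 ⇒ r4c3=3.
Step 6. [r3c3∈{2}] r3c3's peers cover all but 2. So r3c3=2.
Step 7. [r3c4∈{1}] r3c4's peers cover all but 1. So r3c4=1.
Step 8. [r1c1∈{4}] nothing but 4 survives at r1c1. So r1c1=4.

Answer: 4 3 1 2 / 2 1 4 3 / 3 4 2 1 / 1 2 3 4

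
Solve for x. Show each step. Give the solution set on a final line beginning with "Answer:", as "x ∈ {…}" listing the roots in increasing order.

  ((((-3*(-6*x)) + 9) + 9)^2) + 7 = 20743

Step 1. [((((-3*(-6*x)) + 9) + 9)^2) + 7 = 20743] subtract 7: x sits inside (… + 7). So sub: (((-3*(-6*x)) + 9) + 9)^2 = 20736.
Step 2. [(((-3*(-6*x)) + 9) + 9)^2 = 20736] √ both sides: 20736 ≥ 0 gives two branches, so sqrt: ((-3*(-6*x)) + 9) + 9 = 144 or -144.
Step 3. [((-3*(-6*x)) + 9) + 9 = 144 or -144] peel the +9: subtract 9 from each side. So sub: (-3*(-6*x)) + 9 = 135 or -153.
Step 4. [(-3*(-6*x)) + 9 = 135 or -153] peel the +9: subtract 9 from each side, so sub: -3*(-6*x) = 126 or -162.
Step 5. [-3*(-6*x) = 126 or -162] divide by the outer -3. So div: -6*x = -42 or 54.
Step 6. [-6*x = -42 or 54] divide by the outer -6. So div: x = 7 or -9.

Answer: x ∈ {-9, 7}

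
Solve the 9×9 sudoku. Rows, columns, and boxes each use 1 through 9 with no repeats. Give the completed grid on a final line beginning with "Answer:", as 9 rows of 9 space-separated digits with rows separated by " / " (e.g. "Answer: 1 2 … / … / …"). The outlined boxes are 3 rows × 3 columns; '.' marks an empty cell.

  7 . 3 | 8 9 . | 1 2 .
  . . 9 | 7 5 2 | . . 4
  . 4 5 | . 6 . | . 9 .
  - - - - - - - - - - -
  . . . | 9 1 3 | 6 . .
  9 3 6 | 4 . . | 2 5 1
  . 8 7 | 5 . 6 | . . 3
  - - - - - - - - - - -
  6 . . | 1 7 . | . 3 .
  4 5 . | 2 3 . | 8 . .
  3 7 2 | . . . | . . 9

Step 1. [r9c5∈{4,8}] r9c5 is the only open cell in col 5 admitting 4. So r9c5=4.
Step 2. [r3c1∈{1,2,8}] r3c1 is the only open cell in row 3 admitting 2 ⇒ r3c1=2.
Step 3. [r3c9∈{7,8}] in row 3, 8 fits only at r3c9. So r3c9=8.
Step 4. [r2c8∈{6}] r2c8's peers cover all but 6. So r2c8=6.
Step 5. [r9c6∈{5,8}] in row 9, 8 fits only at r9c6, so r9c6=8.
Step 6. [r7c6∈{5,9}] 5 has one home in col 6: r7c6. So r7c6=5.
Step 7. [r6c8∈{4}] r6c8 is down to just 4. So r6c8=4.
Step 8. [r4c9∈{7}] r4c9's peers cover all but 7 ⇒ r4c9=7.
Step 9. [r3c7∈{3,7}] r3c7 is the only open cell in row 3 admitting 7. So r3c7=7.
Step 10. [r8c8∈{1,7}] 7 has one home in row 8: r8c8 ⇒ r8c8=7.
Step 11. [r6c1∈{1}] only 1 remains possible at r6c1. So r6c1=1.
Step 12. [r5c6∈{7}] r5c6's peers cover all but 7 ⇒ r5c6=7.
Step 13. [r8c3∈{1}] r8c3's peers cover all but 1. So r8c3=1.
Step 14. [r9c7∈{5}] r9c7 has the single candidate 5, so r9c7=5.
Step 15. [r5c5∈{8}] r5c5's peers cover all but 8, so r5c5=8.
Step 16. [r8c6∈{9}] only 9 remains possible at r8c6. So r8c6=9.
Step 17. [r4c2∈{2}] nothing but 2 survives at r4c2, so r4c2=2.
Step 18. [r3c4∈{3}] r3c4's peers cover all but 3. So r3c4=3.
Step 19. [r7c3∈{8}] r7c3 has the single candidate 8. So r7c3=8.
Step 20. [r1c2∈{6}] only 6 remains possible at r1c2. So r1c2=6.
Step 21. [r2c7∈{3}] r2c7 has the single candidate 3 ⇒ r2c7=3.
Step 22. [r1c9∈{5}] r1c9 is down to just 5, so r1c9=5.
Step 23. [r6c5∈{2}] r6c5's peers cover all but 2, so r6c5=2.
Step 24. [r8c9∈{6}] nothing but 6 survives at r8c9. So r8c9=6.
Step 25. [r4c1∈{5}] nothing but 5 survives at r4c1, so r4c1=5.
Step 26. [r1c6∈{4}] r1c6 is down to just 4, so r1c6=4.
Step 27. [r2c1∈{8}] nothing but 8 survives at r2c1 ⇒ r2c1=8.
Step 28. [r9c8∈{1}] nothing but 1 survives at r9c8 ⇒ r9c8=1.
Step 29. [r7c7∈{4}] nothing but 4 survives at r7c7, so r7c7=4.
Step 30. [r4c3∈{4}] nothing but 4 survives at r4c3, so r4c3=4.
Step 31. [r7c9∈{2}] r7c9 has the single candidate 2. So r7c9=2.
Step 32. [r4c8∈{8}] r4c8's peers cover all but 8 ⇒ r4c8=8.
Step 33. [r6c7∈{9}] r6c7 has the single candidate 9, so r6c7=9.
Step 34. [r9c4∈{6}] r9c4 is down to just 6. So r9c4=6.
Step 35. [r2c2∈{1}] r2c2's peers cover all but 1 ⇒ r2c2=1.
Step 36. [r3c6∈{1}] r3c6 is down to just 1 ⇒ r3c6=1.
Step 37. [r7c2∈{9}] r7c2 has the single candidate 9 ⇒ r7c2=9.

Answer: 7 6 3 8 9 4 1 2 5 / 8 1 9 7 5 2 3 6 4 / 2 4 5 3 6 1 7 9 8 / 5 2 4 9 1 3 6 8 7 / 9 3 6 4 8 7 2 5 1 / 1 8 7 5 2 6 9 4 3 / 6 9 8 1 7 5 4 3 2 / 4 5 1 2 3 9 8 7 6 / 3 7 2 6 4 8 5 1 9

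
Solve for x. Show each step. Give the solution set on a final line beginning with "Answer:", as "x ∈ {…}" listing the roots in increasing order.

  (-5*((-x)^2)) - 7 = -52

Step 1. [(-5*((-x)^2)) - 7 = -52] 7 comes off first (add 7). So sub: -5*((-x)^2) = -45.
Step 2. [-5*((-x)^2) = -45] -5·(inner) — divide through by -5, so div: (-x)^2 = 9.
Step 3. [(-x)^2 = 9] LHS squared, RHS 9 ≥ 0: apply √ (±). So sqrt: -x = 3 or -3.
Step 4. [-x = 3 or -3] flip signs both sides, so neg: x = -3 or 3.

Answer: x ∈ {-3, 3}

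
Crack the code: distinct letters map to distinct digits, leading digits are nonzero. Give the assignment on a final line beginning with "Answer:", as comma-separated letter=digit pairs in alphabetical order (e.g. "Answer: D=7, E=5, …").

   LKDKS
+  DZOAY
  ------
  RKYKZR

Step 1. [col 1: S + Y ≡ R (mod 10)] no forcing yet in column 1 (carry-in 0); R=1 is free and consistent — try it, so R=1.
Step 2. [col 1: S + Y ≡ R (mod 10)] several values work for Y in column 1 (S + Y ≡ R (mod 10), carry-in 0); try Y=2. So Y=2.
Step 3. [col 1: S + Y ≡ R (mod 10)] column 1: given Y=2, R=1, carry-in 0, and digits 1,2 already taken and all letters distinct, S+Y≡R (mod 10) forces S=9. So S=9.
Step 4. [col 2: K + A ≡ Z (mod 10)] column 2 (K + A ≡ Z (mod 10), carry-in 1) doesn't pin A yet; pick A=4 and continue. So A=4.
Step 5. [col 2: K + A ≡ Z (mod 10)] no forcing yet in column 2 (carry-in 1); Z=8 is free and consistent — try it, so Z=8.
Step 6. [col 2: K + A ≡ Z (mod 10)] in column 2 we have K+A≡Z with carry-in 1; given A=4, Z=8 and digits 1,2,4,8,9 already taken and all letters distinct, that pins K to 3 ⇒ K=3.
Step 7. [col 3: D + O ≡ K (mod 10)] several values work for O in column 3 (D + O ≡ K (mod 10), carry-in 0); try O=6 ⇒ O=6.
Step 8. [col 3: D + O ≡ K (mod 10)] in column 3 we have D+O≡K with carry-in 0; given O=6, K=3 and digits 1,2,3,4,6,8,9 already taken and all letters distinct, that pins D to 7, so D=7.
Step 9. [col 5: L + D ≡ K (mod 10)] column 5: given D=7, K=3, carry-in 1, and digits 1,2,3,4,6,7,8,9 already taken and all letters distinct, L+D≡K (mod 10) forces L=5, so L=5.

Answer: A=4, D=7, K=3, L=5, O=6, R=1, S=9, Y=2, Z=8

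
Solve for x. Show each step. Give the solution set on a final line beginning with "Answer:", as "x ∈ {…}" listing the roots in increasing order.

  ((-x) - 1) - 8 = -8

Step 1. [((-x) - 1) - 8 = -8] the outer -8 inverts by adding 8. So sub: (-x) - 1 = 0.
Step 2. [(-x) - 1 = 0] 1 comes off first (add 1), so sub: -x = 1.
Step 3. [-x = 1] flip signs both sides. So neg: x = -1.

Answer: x ∈ {-1}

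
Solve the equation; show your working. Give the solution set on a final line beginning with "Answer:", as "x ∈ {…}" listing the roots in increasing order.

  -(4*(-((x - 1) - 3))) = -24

Step 1. [-(4*(-((x - 1) - 3))) = -24] flip signs both sides ⇒ neg: 4*(-((x - 1) - 3)) = 24.
Step 2. [4*(-((x - 1) - 3)) = 24] 4·(inner) — divide through by 4. So div: -((x - 1) - 3) = 6.
Step 3. [-((x - 1) - 3) = 6] LHS negated; negate both sides ⇒ neg: (x - 1) - 3 = -6.
Step 4. [(x - 1) - 3 = -6] 3 comes off first (add 3). So sub: x - 1 = -3.
Step 5. [x - 1 = -3] -1 is outermost — add 1 both sides ⇒ sub: x = -2.

Answer: x ∈ {-2}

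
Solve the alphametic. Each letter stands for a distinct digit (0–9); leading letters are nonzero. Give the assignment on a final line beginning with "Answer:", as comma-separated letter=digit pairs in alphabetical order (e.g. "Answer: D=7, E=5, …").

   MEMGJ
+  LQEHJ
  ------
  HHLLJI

Step 1. [col 1: J + J ≡ I (mod 10)] several values work for I in column 1 (J + J ≡ I (mod 10), carry-in 0); try I=0. So I=0.
Step 2. [col 1: J + J ≡ I (mod 10)] column 1 reads J+J+carry(0)=I with I=0; with digits 0 already taken and all letters distinct, the only value for J is 5 ⇒ J=5.
Step 3. [col 2: G + H ≡ J (mod 10)] no forcing yet in column 2 (carry-in 1); G=3 is free and consistent — try it ⇒ G=3.
Step 4. [col 2: G + H ≡ J (mod 10)] from column 2 (G=3, J=5, carry-in 1, digits 0,3,5 already taken and all letters distinct): H must equal 1, so H=1.
Step 5. [col 3: M + E ≡ L (mod 10)] several values work for L in column 3 (M + E ≡ L (mod 10), carry-in 0); try L=2. So L=2.
Step 6. [col 3: M + E ≡ L (mod 10)] several values work for E in column 3 (M + E ≡ L (mod 10), carry-in 0); try E=4. So E=4.
Step 7. [col 3: M + E ≡ L (mod 10)] column 3 reads M+E+carry(0)=L with E=4, L=2; with digits 0,1,2,3,4,5 already taken and all letters distinct, the only value for M is 8. So M=8.
Step 8. [col 4: E + Q ≡ L (mod 10)] from column 4 (E=4, L=2, carry-in 1, digits 0,1,2,3,4,5,8 already taken and all letters distinct): Q must equal 7 ⇒ Q=7.

Answer: E=4, G=3, H=1, I=0, J=5, L=2, M=8, Q=7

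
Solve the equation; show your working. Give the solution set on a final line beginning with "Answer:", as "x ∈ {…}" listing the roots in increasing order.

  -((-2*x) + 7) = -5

Step 1. [-((-2*x) + 7) = -5] flip signs both sides, so neg: (-2*x) + 7 = 5.
Step 2. [(-2*x) + 7 = 5] 7 comes off first (subtract 7) ⇒ sub: -2*x = -2.
Step 3. [-2*x = -2] divide by the outer -2. So div: x = 1.

Answer: x ∈ {1}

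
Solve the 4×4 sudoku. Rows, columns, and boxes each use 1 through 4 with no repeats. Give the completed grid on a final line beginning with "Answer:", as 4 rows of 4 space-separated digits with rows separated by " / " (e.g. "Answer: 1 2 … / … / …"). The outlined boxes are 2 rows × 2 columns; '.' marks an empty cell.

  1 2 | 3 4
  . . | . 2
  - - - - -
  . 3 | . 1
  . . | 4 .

Step 1. [r3c1∈{2,4}] r3c1 is the only open cell in row 3 admitting 4 ⇒ r3c1=4.
Step 2. [r4c1∈{2}] only 2 remains possible at r4c1, so r4c1=2.
Step 3. [r2c3∈{1}] r2c3's peers cover all but 1 ⇒ r2c3=1.
Step 4. [r4c4∈{3}] nothing but 3 survives at r4c4 ⇒ r4c4=3.
Step 5. [r4c2∈{1}] r4c2 is down to just 1, so r4c2=1.
Step 6. [r2c2∈{4}] only 4 remains possible at r2c2. So r2c2=4.
Step 7. [r3c3∈{2}] r3c3 is down to just 2, so r3c3=2.
Step 8. [r2c1∈{3}] only 3 remains possible at r2c1, so r2c1=3.

Answer: 1 2 3 4 / 3 4 1 2 / 4 3 2 1 / 2 1 4 3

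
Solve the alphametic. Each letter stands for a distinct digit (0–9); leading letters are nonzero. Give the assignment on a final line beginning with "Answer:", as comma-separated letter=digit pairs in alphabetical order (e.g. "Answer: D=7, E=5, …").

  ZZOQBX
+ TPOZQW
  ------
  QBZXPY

Step 1. [col 1: X + W ≡ Y (mod 10)] Y=5 is one option consistent with column 1 (X + W ≡ Y (mod 10), carry-in 0) — take it, so Y=5.
Step 2. [col 1: X + W ≡ Y (mod 10)] column 1 (X + W ≡ Y (mod 10), carry-in 0) doesn't pin W yet; pick W=6 and continue, so W=6.
Step 3. [col 1: X + W ≡ Y (mod 10)] column 1: given W=6, Y=5, carry-in 0, and digits 5,6 already taken and all letters distinct, X+W≡Y (mod 10) forces X=9. So X=9.
Step 4. [col 2: B + Q ≡ P (mod 10)] no forcing yet in column 2 (carry-in 1); B=0 is free and consistent — try it, so B=0.
Step 5. [col 2: B + Q ≡ P (mod 10)] P=8 is one option consistent with column 2 (B + Q ≡ P (mod 10), carry-in 1) — take it. So P=8.
Step 6. [col 2: B + Q ≡ P (mod 10)] in column 2 we have B+Q≡P with carry-in 1; given B=0, P=8 and digits 0,5,6,8,9 already taken and all letters distinct, that pins Q to 7 ⇒ Q=7.
Step 7. [col 3: Q + Z ≡ X (mod 10)] column 3 reads Q+Z+carry(0)=X with Q=7, X=9; with digits 0,5,6,7,8,9 already taken and all letters distinct, the only value for Z is 2 ⇒ Z=2.
Step 8. [col 4: O + O ≡ Z (mod 10)] from column 4 (Z=2, carry-in 0, digits 0,2,5,6,7,8,9 already taken and all letters distinct): O must equal 1, so O=1.
Step 9. [col 6: Z + T ≡ Q (mod 10)] from column 6 (Z=2, Q=7, carry-in 1, digits 0,1,2,5,6,7,8,9 already taken and all letters distinct): T must equal 4. So T=4.

Answer: B=0, O=1, P=8, Q=7, T=4, W=6, X=9, Y=5, Z=2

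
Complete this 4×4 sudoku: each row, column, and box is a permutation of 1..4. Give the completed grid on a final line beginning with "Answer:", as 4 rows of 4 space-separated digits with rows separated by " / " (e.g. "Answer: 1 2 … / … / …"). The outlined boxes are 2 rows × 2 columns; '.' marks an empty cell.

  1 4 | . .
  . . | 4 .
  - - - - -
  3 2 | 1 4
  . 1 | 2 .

Step 1. [r1c4∈{2,3}] 2 has one home in row 1: r1c4 ⇒ r1c4=2.
Step 2. [r4c4∈{3}] r4c4's peers cover all but 3 ⇒ r4c4=3.
Step 3. [r1c3∈{3}] r1c3 is down to just 3. So r1c3=3.
Step 4. [r2c1∈{2}] r2c1 is down to just 2. So r2c1=2.
Step 5. [r2c4∈{1}] only 1 remains possible at r2c4 ⇒ r2c4=1.
Step 6. [r2c2∈{3}] nothing but 3 survives at r2c2 ⇒ r2c2=3.
Step 7. [r4c1∈{4}] r4c1 is down to just 4, so r4c1=4.

Answer: 1 4 3 2 / 2 3 4 1 / 3 2 1 4 / 4 1 2 3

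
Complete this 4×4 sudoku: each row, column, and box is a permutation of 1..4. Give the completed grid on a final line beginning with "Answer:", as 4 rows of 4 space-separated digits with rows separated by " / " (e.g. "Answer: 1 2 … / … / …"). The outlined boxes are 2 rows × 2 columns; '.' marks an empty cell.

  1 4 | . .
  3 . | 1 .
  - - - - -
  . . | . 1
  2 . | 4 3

Step 1. [r1c4∈{2}] r1c4's peers cover all but 2 ⇒ r1c4=2.
Step 2. [r4c2∈{1}] only 1 remains possible at r4c2, so r4c2=1.
Step 3. [r3c1∈{4}] r3c1 is down to just 4. So r3c1=4.
Step 4. [r2c2∈{2}] nothing but 2 survives at r2c2. So r2c2=2.
Step 5. [r1c3∈{3}] r1c3's peers cover all but 3, so r1c3=3.
Step 6. [r3c2∈{3}] only 3 remains possible at r3c2, so r3c2=3.
Step 7. [r3c3∈{2}] r3c3 is down to just 2, so r3c3=2.
Step 8. [r2c4∈{4}] r2c4 is down to just 4, so r2c4=4.

Answer: 1 4 3 2 / 3 2 1 4 / 4 3 2 1 / 2 1 4 3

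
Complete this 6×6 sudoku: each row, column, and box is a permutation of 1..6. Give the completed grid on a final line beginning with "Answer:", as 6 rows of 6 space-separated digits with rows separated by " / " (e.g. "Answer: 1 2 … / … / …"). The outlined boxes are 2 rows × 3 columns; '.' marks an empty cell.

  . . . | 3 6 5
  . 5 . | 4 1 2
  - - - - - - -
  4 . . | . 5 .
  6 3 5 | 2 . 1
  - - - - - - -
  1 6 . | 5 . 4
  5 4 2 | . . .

Step 1. [r3c6∈{3,6}] across row 3, 3 lands solely at r3c6, so r3c6=3.
Step 2. [r3c2∈{1,2}] across row 3, 2 lands solely at r3c2. So r3c2=2.
Step 3. [r5c3∈{3}] r5c3 is down to just 3 ⇒ r5c3=3.
Step 4. [r1c3∈{1,4}] across row 1, 4 lands solely at r1c3. So r1c3=4.
Step 5. [r3c4∈{6}] r3c4 is down to just 6 ⇒ r3c4=6.
Step 6. [r6c6∈{6}] only 6 remains possible at r6c6, so r6c6=6.
Step 7. [r2c3∈{6}] nothing but 6 survives at r2c3. So r2c3=6.
Step 8. [r6c4∈{1}] only 1 remains possible at r6c4, so r6c4=1.
Step 9. [r5c5∈{2}] nothing but 2 survives at r5c5, so r5c5=2.
Step 10. [r1c1∈{2}] r1c1 has the single candidate 2 ⇒ r1c1=2.
Step 11. [r3c3∈{1}] r3c3 has the single candidate 1, so r3c3=1.
Step 12. [r2c1∈{3}] only 3 remains possible at r2c1. So r2c1=3.
Step 13. [r1c2∈{1}] only 1 remains possible at r1c2, so r1c2=1.
Step 14. [r6c5∈{3}] r6c5's peers cover all but 3. So r6c5=3.
Step 15. [r4c5∈{4}] r4c5 has the single candidate 4 ⇒ r4c5=4.

Answer: 2 1 4 3 6 5 / 3 5 6 4 1 2 / 4 2 1 6 5 3 / 6 3 5 2 4 1 / 1 6 3 5 2 4 / 5 4 2 1 3 6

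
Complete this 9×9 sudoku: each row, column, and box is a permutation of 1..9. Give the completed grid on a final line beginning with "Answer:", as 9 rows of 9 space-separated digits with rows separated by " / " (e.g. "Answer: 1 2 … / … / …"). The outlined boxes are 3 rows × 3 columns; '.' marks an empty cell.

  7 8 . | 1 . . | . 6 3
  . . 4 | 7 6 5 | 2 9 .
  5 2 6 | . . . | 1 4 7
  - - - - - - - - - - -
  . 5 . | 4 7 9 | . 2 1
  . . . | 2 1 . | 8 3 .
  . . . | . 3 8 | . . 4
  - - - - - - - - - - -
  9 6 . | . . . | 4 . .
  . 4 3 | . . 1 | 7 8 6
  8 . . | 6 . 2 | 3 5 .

Step 1. [r6c7∈{5,6,9}] in col 7, 9 fits only at r6c7 ⇒ r6c7=9.
Step 2. [r7c3∈{1,2,5,7}] in col 3, 5 fits only at r7c3, so r7c3=5.
Step 3. [r6c1∈{1,2,6}] across row 6, 6 lands solely at r6c1, so r6c1=6.
Step 4. [r1c5∈{2,4,9}] 2 has one home in row 1: r1c5 ⇒ r1c5=2.
Step 5. [r3c6∈{3}] r3c6 has the single candidate 3 ⇒ r3c6=3.
Step 6. [r6c8∈{7}] r6c8's peers cover all but 7 ⇒ r6c8=7.
Step 7. [r6c2∈{1}] r6c2 is down to just 1 ⇒ r6c2=1.
Step 8. [r9c2∈{7}] r9c2 has the single candidate 7, so r9c2=7.
Step 9. [r7c5∈{8}] r7c5's peers cover all but 8. So r7c5=8.
Step 10. [r3c5∈{9}] nothing but 9 survives at r3c5 ⇒ r3c5=9.
Step 11. [r5c2∈{9}] nothing but 9 survives at r5c2. So r5c2=9.
Step 12. [r8c4∈{5,9}] across row 8, 9 lands solely at r8c4 ⇒ r8c4=9.
Step 13. [r2c1∈{1,3}] r2c1 is the only open cell in row 2 admitting 1, so r2c1=1.
Step 14. [r2c2∈{3}] nothing but 3 survives at r2c2. So r2c2=3.
Step 15. [r1c7∈{5}] r1c7 is down to just 5, so r1c7=5.
Step 16. [r7c9∈{2}] only 2 remains possible at r7c9. So r7c9=2.
Step 17. [r4c1∈{3}] only 3 remains possible at r4c1 ⇒ r4c1=3.
Step 18. [r8c1∈{2}] nothing but 2 survives at r8c1. So r8c1=2.
Step 19. [r6c3∈{2}] r6c3's peers cover all but 2. So r6c3=2.
Step 20. [r5c9∈{5}] nothing but 5 survives at r5c9 ⇒ r5c9=5.
Step 21. [r6c4∈{5}] only 5 remains possible at r6c4 ⇒ r6c4=5.
Step 22. [r9c9∈{9}] r9c9 has the single candidate 9. So r9c9=9.
Step 23. [r7c8∈{1}] r7c8's peers cover all but 1, so r7c8=1.
Step 24. [r8c5∈{5}] r8c5's peers cover all but 5, so r8c5=5.
Step 25. [r4c7∈{6}] r4c7 is down to just 6 ⇒ r4c7=6.
Step 26. [r3c4∈{8}] r3c4 has the single candidate 8. So r3c4=8.
Step 27. [r5c6∈{6}] r5c6 is down to just 6, so r5c6=6.
Step 28. [r9c5∈{4}] r9c5's peers cover all but 4, so r9c5=4.
Step 29. [r4c3∈{8}] only 8 remains possible at r4c3, so r4c3=8.
Step 30. [r7c4∈{3}] r7c4 is down to just 3 ⇒ r7c4=3.
Step 31. [r7c6∈{7}] r7c6 has the single candidate 7 ⇒ r7c6=7.
Step 32. [r9c3∈{1}] nothing but 1 survives at r9c3, so r9c3=1.
Step 33. [r2c9∈{8}] only 8 remains possible at r2c9, so r2c9=8.
Step 34. [r1c6∈{4}] r1c6 is down to just 4. So r1c6=4.
Step 35. [r1c3∈{9}] only 9 remains possible at r1c3. So r1c3=9.
Step 36. [r5c3∈{7}] r5c3's peers cover all but 7, so r5c3=7.
Step 37. [r5c1∈{4}] r5c1 is down to just 4, so r5c1=4.

Answer: 7 8 9 1 2 4 5 6 3 / 1 3 4 7 6 5 2 9 8 / 5 2 6 8 9 3 1 4 7 / 3 5 8 4 7 9 6 2 1 / 4 9 7 2 1 6 8 3 5 / 6 1 2 5 3 8 9 7 4 / 9 6 5 3 8 7 4 1 2 / 2 4 3 9 5 1 7 8 6 / 8 7 1 6 4 2 3 5 9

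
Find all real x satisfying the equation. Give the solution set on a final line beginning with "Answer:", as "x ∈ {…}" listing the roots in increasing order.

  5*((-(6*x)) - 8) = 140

Step 1. [5*((-(6*x)) - 8) = 140] divide by the outer 5. So div: (-(6*x)) - 8 = 28.
Step 2. [(-(6*x)) - 8 = 28] -8 is outermost — add 8 both sides ⇒ sub: -(6*x) = 36.
Step 3. [-(6*x) = 36] LHS negated; negate both sides. So neg: 6*x = -36.
Step 4. [6*x = -36] leading coefficient 6: divide by 6, so div: x = -6.

Answer: x ∈ {-6}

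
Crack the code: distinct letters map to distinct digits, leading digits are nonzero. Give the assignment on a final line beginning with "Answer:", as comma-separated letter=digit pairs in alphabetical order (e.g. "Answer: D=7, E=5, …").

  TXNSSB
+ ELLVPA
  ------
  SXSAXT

Step 1. [col 1: B + A ≡ T (mod 10)] column 1 (B + A ≡ T (mod 10), carry-in 0) doesn't pin A yet; pick A=3 and continue ⇒ A=3.
Step 2. [col 1: B + A ≡ T (mod 10)] no forcing yet in column 1 (carry-in 0); B=9 is free and consistent — try it ⇒ B=9.
Step 3. [col 1: B + A ≡ T (mod 10)] column 1: given B=9, A=3, carry-in 0, and digits 3,9 already taken and all letters distinct, B+A≡T (mod 10) forces T=2. So T=2.
Step 4. [col 2: S + P ≡ X (mod 10)] no forcing yet in column 2 (carry-in 1); P=1 is free and consistent — try it, so P=1.
Step 5. [col 2: S + P ≡ X (mod 10)] column 2 (S + P ≡ X (mod 10), carry-in 1) doesn't pin S yet; pick S=6 and continue. So S=6.
Step 6. [col 2: S + P ≡ X (mod 10)] from column 2 (S=6, P=1, carry-in 1, digits 1,2,3,6,9 already taken and all letters distinct): X must equal 8. So X=8.
Step 7. [col 3: S + V ≡ A (mod 10)] column 3: given S=6, A=3, carry-in 0, and digits 1,2,3,6,8,9 already taken and all letters distinct, S+V≡A (mod 10) forces V=7, so V=7.
Step 8. [col 4: N + L ≡ S (mod 10)] several values work for N in column 4 (N + L ≡ S (mod 10), carry-in 1); try N=5, so N=5.
Step 9. [col 4: N + L ≡ S (mod 10)] column 4 reads N+L+carry(1)=S with N=5, S=6; with digits 1,2,3,5,6,7,8,9 already taken and all letters distinct, the only value for L is 0. So L=0.
Step 10. [col 6: T + E ≡ S (mod 10)] from column 6 (T=2, S=6, carry-in 0, digits 0,1,2,3,5,6,7,8,9 already taken and all letters distinct): E must equal 4 ⇒ E=4.

Answer: A=3, B=9, E=4, L=0, N=5, P=1, S=6, T=2, V=7, X=8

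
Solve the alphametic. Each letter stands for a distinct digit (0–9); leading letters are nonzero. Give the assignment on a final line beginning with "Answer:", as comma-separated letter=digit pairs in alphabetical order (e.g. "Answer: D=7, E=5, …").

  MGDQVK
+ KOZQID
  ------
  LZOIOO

Step 1. [col 1: K + D ≡ O (mod 10)] K=8 is one option consistent with column 1 (K + D ≡ O (mod 10), carry-in 0) — take it. So K=8.
Step 2. [col 1: K + D ≡ O (mod 10)] column 1 (K + D ≡ O (mod 10), carry-in 0) doesn't pin D yet; pick D=6 and continue, so D=6.
Step 3. [col 1: K + D ≡ O (mod 10)] column 1: given K=8, D=6, carry-in 0, and digits 6,8 already taken and all letters distinct, K+D≡O (mod 10) forces O=4, so O=4.
Step 4. [col 2: V + I ≡ O (mod 10)] column 2 (V + I ≡ O (mod 10), carry-in 1) doesn't pin V yet; pick V=3 and continue, so V=3.
Step 5. [col 2: V + I ≡ O (mod 10)] column 2: given V=3, O=4, carry-in 1, and digits 3,4,6,8 already taken and all letters distinct, V+I≡O (mod 10) forces I=0. So I=0.
Step 6. [col 3: Q + Q ≡ I (mod 10)] column 3 reads Q+Q+carry(0)=I with I=0; with digits 0,3,4,6,8 already taken and all letters distinct, the only value for Q is 5 ⇒ Q=5.
Step 7. [col 4: D + Z ≡ O (mod 10)] in column 4 we have D+Z≡O with carry-in 1; given D=6, O=4 and digits 0,3,4,5,6,8 already taken and all letters distinct, that pins Z to 7. So Z=7.
Step 8. [col 5: G + O ≡ Z (mod 10)] from column 5 (O=4, Z=7, carry-in 1, digits 0,3,4,5,6,7,8 already taken and all letters distinct): G must equal 2. So G=2.
Step 9. [col 6: M + K ≡ L (mod 10)] from column 6 (K=8, carry-in 0, digits 0,2,3,4,5,6,7,8 already taken and all letters distinct): L must equal 9. So L=9.
Step 10. [col 6: M + K ≡ L (mod 10)] column 6: given K=8, L=9, carry-in 0, and digits 0,2,3,4,5,6,7,8,9 already taken and all letters distinct, M+K≡L (mod 10) forces M=1, so M=1.

Answer: D=6, G=2, I=0, K=8, L=9, M=1, O=4, Q=5, V=3, Z=7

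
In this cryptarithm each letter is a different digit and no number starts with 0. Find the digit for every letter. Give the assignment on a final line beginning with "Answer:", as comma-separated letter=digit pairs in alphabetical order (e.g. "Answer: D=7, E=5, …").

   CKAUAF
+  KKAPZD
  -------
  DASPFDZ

Step 1. [col 1: F + D ≡ Z (mod 10)] F=8 is one option consistent with column 1 (F + D ≡ Z (mod 10), carry-in 0) — take it. So F=8.
Step 2. [col 1: F + D ≡ Z (mod 10)] no forcing yet in column 1 (carry-in 0); Z=9 is free and consistent — try it ⇒ Z=9.
Step 3. [col 1: F + D ≡ Z (mod 10)] column 1 reads F+D+carry(0)=Z with F=8, Z=9; with digits 8,9 already taken and all letters distinct, the only value for D is 1. So D=1.
Step 4. [col 2: A + Z ≡ D (mod 10)] column 2: given Z=9, D=1, carry-in 0, and digits 1,8,9 already taken and all letters distinct, A+Z≡D (mod 10) forces A=2. So A=2.
Step 5. [col 3: U + P ≡ F (mod 10)] U=3 is one option consistent with column 3 (U + P ≡ F (mod 10), carry-in 1) — take it. So U=3.
Step 6. [col 3: U + P ≡ F (mod 10)] in column 3 we have U+P≡F with carry-in 1; given U=3, F=8 and digits 1,2,3,8,9 already taken and all letters distinct, that pins P to 4. So P=4.
Step 7. [col 5: K + K ≡ S (mod 10)] in column 5 we have K+K≡S with carry-in 0; given nothing yet and digits 1,2,3,4,8,9 already taken and all letters distinct, that pins K to 5 ⇒ K=5.
Step 8. [col 5: K + K ≡ S (mod 10)] in column 5 we have K+K≡S with carry-in 0; given K=5 and digits 1,2,3,4,5,8,9 already taken and all letters distinct, that pins S to 0, so S=0.
Step 9. [col 6: C + K ≡ A (mod 10)] column 6: given K=5, A=2, carry-in 1, and digits 0,1,2,3,4,5,8,9 already taken and all letters distinct, C+K≡A (mod 10) forces C=6. So C=6.

Answer: A=2, C=6, D=1, F=8, K=5, P=4, S=0, U=3, Z=9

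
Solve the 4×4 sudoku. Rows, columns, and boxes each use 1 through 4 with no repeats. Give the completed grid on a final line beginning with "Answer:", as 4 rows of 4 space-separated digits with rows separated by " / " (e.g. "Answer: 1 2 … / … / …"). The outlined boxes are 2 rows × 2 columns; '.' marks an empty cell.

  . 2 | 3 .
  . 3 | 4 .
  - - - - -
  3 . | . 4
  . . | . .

Step 1. [r4c1∈{1,2,4}] in col 1, 2 fits only at r4c1. So r4c1=2.
Step 2. [r4c3∈{1}] only 1 remains possible at r4c3. So r4c3=1.
Step 3. [r2c1∈{1}] r2c1 has the single candidate 1, so r2c1=1.
Step 4. [r3c3∈{2}] r3c3's peers cover all but 2. So r3c3=2.
Step 5. [r4c4∈{3}] r4c4 has the single candidate 3. So r4c4=3.
Step 6. [r4c2∈{4}] r4c2 is down to just 4. So r4c2=4.
Step 7. [r2c4∈{2}] r2c4 is down to just 2. So r2c4=2.
Step 8. [r1c1∈{4}] nothing but 4 survives at r1c1, so r1c1=4.
Step 9. [r1c4∈{1}] r1c4 has the single candidate 1, so r1c4=1.
Step 10. [r3c2∈{1}] nothing but 1 survives at r3c2, so r3c2=1.

Answer: 4 2 3 1 / 1 3 4 2 / 3 1 2 4 / 2 4 1 3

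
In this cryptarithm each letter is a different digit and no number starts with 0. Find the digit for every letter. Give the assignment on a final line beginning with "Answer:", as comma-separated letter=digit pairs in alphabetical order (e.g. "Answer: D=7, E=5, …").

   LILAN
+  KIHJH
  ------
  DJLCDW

Step 1. [col 1: N + H ≡ W (mod 10)] N=9 is one option consistent with column 1 (N + H ≡ W (mod 10), carry-in 0) — take it. So N=9.
Step 2. [col 1: N + H ≡ W (mod 10)] column 1 (N + H ≡ W (mod 10), carry-in 0) doesn't pin H yet; pick H=4 and continue. So H=4.
Step 3. [D] adding two 5-digit numbers gives at most 5+1 digits, and here it does — D is that final carry and must be 1 ⇒ D=1.
Step 4. [col 1: N + H ≡ W (mod 10)] column 1 reads N+H+carry(0)=W with N=9, H=4; with digits 1,4,9 already taken and all letters distinct, the only value for W is 3 ⇒ W=3.
Step 5. [col 2: A + J ≡ D (mod 10)] no forcing yet in column 2 (carry-in 1); A=8 is free and consistent — try it. So A=8.
Step 6. [col 2: A + J ≡ D (mod 10)] column 2 reads A+J+carry(1)=D with A=8, D=1; with digits 1,3,4,8,9 already taken and all letters distinct, the only value for J is 2. So J=2.
Step 7. [col 3: L + H ≡ C (mod 10)] column 3 (L + H ≡ C (mod 10), carry-in 1) doesn't pin L yet; pick L=5 and continue, so L=5.
Step 8. [col 3: L + H ≡ C (mod 10)] column 3: given L=5, H=4, carry-in 1, and digits 1,2,3,4,5,8,9 already taken and all letters distinct, L+H≡C (mod 10) forces C=0 ⇒ C=0.
Step 9. [col 4: I + I ≡ L (mod 10)] in column 4 we have I+I≡L with carry-in 1; given L=5 and digits 0,1,2,3,4,5,8,9 already taken and all letters distinct, that pins I to 7 ⇒ I=7.
Step 10. [col 5: L + K ≡ J (mod 10)] in column 5 we have L+K≡J with carry-in 1; given L=5, J=2 and digits 0,1,2,3,4,5,7,8,9 already taken and all letters distinct, that pins K to 6 ⇒ K=6.

Answer: A=8, C=0, D=1, H=4, I=7, J=2, K=6, L=5, N=9, W=3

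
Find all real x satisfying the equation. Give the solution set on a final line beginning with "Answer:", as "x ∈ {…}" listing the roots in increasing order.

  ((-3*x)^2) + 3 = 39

Step 1. [((-3*x)^2) + 3 = 39] peel the +3: subtract 3 from each side ⇒ sub: (-3*x)^2 = 36.
Step 2. [(-3*x)^2 = 36] LHS squared, RHS 36 ≥ 0: apply √ (±), so sqrt: -3*x = 6 or -6.
Step 3. [-3*x = 6 or -6] -3·(inner) — divide through by -3 ⇒ div: x = -2 or 2.

Answer: x ∈ {-2, 2}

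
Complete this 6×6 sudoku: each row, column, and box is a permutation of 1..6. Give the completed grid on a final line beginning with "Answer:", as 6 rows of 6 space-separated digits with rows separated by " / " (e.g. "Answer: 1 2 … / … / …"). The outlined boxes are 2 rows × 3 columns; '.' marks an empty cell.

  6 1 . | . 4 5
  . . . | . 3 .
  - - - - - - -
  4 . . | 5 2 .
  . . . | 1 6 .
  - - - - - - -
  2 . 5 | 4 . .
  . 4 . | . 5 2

Step 1. [r6c4∈{3,6}] r6c4 is the only open cell in col 4 admitting 3 ⇒ r6c4=3.
Step 2. [r4c1∈{3,5}] r4c1 is the only open cell in col 1 admitting 3 ⇒ r4c1=3.
Step 3. [r6c3∈{1,6}] r6c3 is the only open cell in row 6 admitting 6, so r6c3=6.
Step 4. [r4c3∈{2}] r4c3's peers cover all but 2 ⇒ r4c3=2.
Step 5. [r2c4∈{2,6}] r2c4 is the only open cell in col 4 admitting 6 ⇒ r2c4=6.
Step 6. [r5c6∈{1,6}] row 5 places 6 nowhere but r5c6. So r5c6=6.
Step 7. [r2c2∈{2,5}] in row 2, 2 fits only at r2c2. So r2c2=2.
Step 8. [r3c2∈{6}] r3c2's peers cover all but 6 ⇒ r3c2=6.
Step 9. [r4c6∈{4}] nothing but 4 survives at r4c6. So r4c6=4.
Step 10. [r3c6∈{3}] nothing but 3 survives at r3c6 ⇒ r3c6=3.
Step 11. [r5c2∈{3}] r5c2 is down to just 3 ⇒ r5c2=3.
Step 12. [r1c3∈{3}] only 3 remains possible at r1c3 ⇒ r1c3=3.
Step 13. [r3c3∈{1}] nothing but 1 survives at r3c3, so r3c3=1.
Step 14. [r2c3∈{4}] r2c3's peers cover all but 4 ⇒ r2c3=4.
Step 15. [r5c5∈{1}] r5c5 is down to just 1 ⇒ r5c5=1.
Step 16. [r1c4∈{2}] only 2 remains possible at r1c4 ⇒ r1c4=2.
Step 17. [r4c2∈{5}] r4c2 is down to just 5 ⇒ r4c2=5.
Step 18. [r6c1∈{1}] nothing but 1 survives at r6c1. So r6c1=1.
Step 19. [r2c6∈{1}] r2c6 has the single candidate 1. So r2c6=1.
Step 20. [r2c1∈{5}] r2c1 is down to just 5, so r2c1=5.

Answer: 6 1 3 2 4 5 / 5 2 4 6 3 1 / 4 6 1 5 2 3 / 3 5 2 1 6 4 / 2 3 5 4 1 6 / 1 4 6 3 5 2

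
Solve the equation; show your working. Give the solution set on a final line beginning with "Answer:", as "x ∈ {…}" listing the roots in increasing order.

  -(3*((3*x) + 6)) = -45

Step 1. [-(3*((3*x) + 6)) = -45] flip signs both sides, so neg: 3*((3*x) + 6) = 45.
Step 2. [3*((3*x) + 6) = 45] 3·(inner) — divide through by 3 ⇒ div: (3*x) + 6 = 15.
Step 3. [(3*x) + 6 = 15] 3 | LHS and 3 | 15: pull 3 out, so factor: x + 2 = 5.
Step 4. [x + 2 = 5] the outer +2 inverts by subtracting 2, so sub: x = 3.

Answer: x ∈ {3}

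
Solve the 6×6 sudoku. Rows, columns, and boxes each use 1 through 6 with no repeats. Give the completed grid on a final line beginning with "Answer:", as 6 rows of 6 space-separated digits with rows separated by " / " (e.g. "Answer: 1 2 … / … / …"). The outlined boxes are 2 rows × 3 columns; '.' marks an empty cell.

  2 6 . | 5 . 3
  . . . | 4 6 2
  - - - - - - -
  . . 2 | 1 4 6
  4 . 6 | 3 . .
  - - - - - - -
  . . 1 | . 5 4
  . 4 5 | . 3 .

Step 1. [r2c1∈{1,3,5}] 1 has one home in col 1: r2c1, so r2c1=1.
Step 2. [r2c2∈{3,5}] row 2 places 5 nowhere but r2c2. So r2c2=5.
Step 3. [r3c2∈{3}] r3c2 has the single candidate 3, so r3c2=3.
Step 4. [r6c1∈{6}] r6c1 is down to just 6, so r6c1=6.
Step 5. [r5c4∈{2,6}] row 5 places 6 nowhere but r5c4 ⇒ r5c4=6.
Step 6. [r5c2∈{2}] nothing but 2 survives at r5c2. So r5c2=2.
Step 7. [r5c1∈{3}] r5c1's peers cover all but 3 ⇒ r5c1=3.
Step 8. [r6c4∈{2}] r6c4's peers cover all but 2, so r6c4=2.
Step 9. [r3c1∈{5}] only 5 remains possible at r3c1. So r3c1=5.
Step 10. [r4c6∈{5}] nothing but 5 survives at r4c6, so r4c6=5.
Step 11. [r1c3∈{4}] r1c3 has the single candidate 4, so r1c3=4.
Step 12. [r4c5∈{2}] only 2 remains possible at r4c5 ⇒ r4c5=2.
Step 13. [r1c5∈{1}] nothing but 1 survives at r1c5 ⇒ r1c5=1.
Step 14. [r4c2∈{1}] r4c2 is down to just 1. So r4c2=1.
Step 15. [r2c3∈{3}] r2c3 has the single candidate 3, so r2c3=3.
Step 16. [r6c6∈{1}] nothing but 1 survives at r6c6 ⇒ r6c6=1.

Answer: 2 6 4 5 1 3 / 1 5 3 4 6 2 / 5 3 2 1 4 6 / 4 1 6 3 2 5 / 3 2 1 6 5 4 / 6 4 5 2 3 1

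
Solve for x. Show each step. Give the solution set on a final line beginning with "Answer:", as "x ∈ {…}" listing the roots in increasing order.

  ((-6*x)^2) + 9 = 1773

Step 1. [((-6*x)^2) + 9 = 1773] 9 comes off first (subtract 9). So sub: (-6*x)^2 = 1764.
Step 2. [(-6*x)^2 = 1764] 1764 ≥ 0, LHS is (·)² — take ±√, so sqrt: -6*x = 42 or -42.
Step 3. [-6*x = 42 or -42] leading coefficient -6: divide by -6, so div: x = -7 or 7.

Answer: x ∈ {-7, 7}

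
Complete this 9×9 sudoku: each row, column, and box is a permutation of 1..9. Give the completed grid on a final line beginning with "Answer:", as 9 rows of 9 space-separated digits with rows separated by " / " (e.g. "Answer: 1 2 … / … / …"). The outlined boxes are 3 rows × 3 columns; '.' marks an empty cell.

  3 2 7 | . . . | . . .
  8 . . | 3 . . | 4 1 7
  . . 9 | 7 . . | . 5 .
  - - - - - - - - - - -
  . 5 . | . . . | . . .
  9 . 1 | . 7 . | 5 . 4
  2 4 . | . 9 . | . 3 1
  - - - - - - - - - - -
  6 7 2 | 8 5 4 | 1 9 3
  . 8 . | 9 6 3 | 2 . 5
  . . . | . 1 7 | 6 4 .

Step 1. [r3c9∈{2,6,8}] 2 has one home in box 3: r3c9 ⇒ r3c9=2.
Step 2. [r4c5∈{2,3,4,8}] 3 has one home in col 5: r4c5, so r4c5=3.
Step 3. [r4c4∈{1,2,4,6}] 4 has one home in row 4: r4c4 ⇒ r4c4=4.
Step 4. [r4c6∈{1,2,6,8}] in row 4, 1 fits only at r4c6, so r4c6=1.
Step 5. [r4c8∈{2,6,7,8}] r4c8 is the only open cell in row 4 admitting 2 ⇒ r4c8=2.
Step 6. [r2c6∈{2,5,6,9}] in row 2, 9 fits only at r2c6, so r2c6=9.
Step 7. [r5c6∈{2,6,8}] in col 6, 2 fits only at r5c6, so r5c6=2.
Step 8. [r6c6∈{5,6,8}] box 5 places 8 nowhere but r6c6. So r6c6=8.
Step 9. [r5c8∈{6,8}] row 5 places 8 nowhere but r5c8 ⇒ r5c8=8.
Step 10. [r6c3∈{6}] r6c3's peers cover all but 6 ⇒ r6c3=6.
Step 11. [r3c1∈{1,4}] across box 1, 4 lands solely at r3c1. So r3c1=4.
Step 12. [r3c6∈{6}] r3c6 has the single candidate 6. So r3c6=6.
Step 13. [r4c9∈{6,9}] across row 4, 6 lands solely at r4c9 ⇒ r4c9=6.
Step 14. [r1c9∈{8,9}] in col 9, 9 fits only at r1c9, so r1c9=9.
Step 15. [r1c7∈{8}] r1c7 is down to just 8 ⇒ r1c7=8.
Step 16. [r9c3∈{3,5}] r9c3 is the only open cell in col 3 admitting 3, so r9c3=3.
Step 17. [r1c6∈{5}] only 5 remains possible at r1c6, so r1c6=5.
Step 18. [r4c7∈{7,9}] across row 4, 9 lands solely at r4c7, so r4c7=9.
Step 19. [r1c5∈{4}] r1c5's peers cover all but 4, so r1c5=4.
Step 20. [r2c2∈{6}] r2c2's peers cover all but 6 ⇒ r2c2=6.
Step 21. [r2c5∈{2}] r2c5's peers cover all but 2. So r2c5=2.
Step 22. [r1c8∈{6}] nothing but 6 survives at r1c8. So r1c8=6.
Step 23. [r8c3∈{4}] r8c3's peers cover all but 4 ⇒ r8c3=4.
Step 24. [r8c1∈{1}] r8c1's peers cover all but 1 ⇒ r8c1=1.
Step 25. [r3c5∈{8}] nothing but 8 survives at r3c5. So r3c5=8.
Step 26. [r4c1∈{7}] r4c1 has the single candidate 7 ⇒ r4c1=7.
Step 27. [r8c8∈{7}] r8c8 is down to just 7 ⇒ r8c8=7.
Step 28. [r3c7∈{3}] r3c7 is down to just 3, so r3c7=3.
Step 29. [r4c3∈{8}] nothing but 8 survives at r4c3 ⇒ r4c3=8.
Step 30. [r2c3∈{5}] r2c3 is down to just 5. So r2c3=5.
Step 31. [r9c1∈{5}] nothing but 5 survives at r9c1. So r9c1=5.
Step 32. [r6c4∈{5}] nothing but 5 survives at r6c4, so r6c4=5.
Step 33. [r5c4∈{6}] r5c4 is down to just 6, so r5c4=6.
Step 34. [r9c9∈{8}] only 8 remains possible at r9c9 ⇒ r9c9=8.
Step 35. [r3c2∈{1}] r3c2's peers cover all but 1, so r3c2=1.
Step 36. [r9c2∈{9}] r9c2 has the single candidate 9. So r9c2=9.
Step 37. [r6c7∈{7}] r6c7's peers cover all but 7. So r6c7=7.
Step 38. [r1c4∈{1}] r1c4 is down to just 1, so r1c4=1.
Step 39. [r9c4∈{2}] nothing but 2 survives at r9c4. So r9c4=2.
Step 40. [r5c2∈{3}] only 3 remains possible at r5c2. So r5c2=3.

Answer: 3 2 7 1 4 5 8 6 9 / 8 6 5 3 2 9 4 1 7 / 4 1 9 7 8 6 3 5 2 / 7 5 8 4 3 1 9 2 6 / 9 3 1 6 7 2 5 8 4 / 2 4 6 5 9 8 7 3 1 / 6 7 2 8 5 4 1 9 3 / 1 8 4 9 6 3 2 7 5 / 5 9 3 2 1 7 6 4 8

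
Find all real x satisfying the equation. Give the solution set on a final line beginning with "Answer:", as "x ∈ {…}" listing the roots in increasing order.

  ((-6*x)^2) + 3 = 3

Step 1. [((-6*x)^2) + 3 = 3] the outer +3 inverts by subtracting 3. So sub: (-6*x)^2 = 0.
Step 2. [(-6*x)^2 = 0] √ both sides: 0 ≥ 0 gives two branches, so sqrt: -6*x = 0.
Step 3. [-6*x = 0] divide by the outer -6, so div: x = 0.

Answer: x ∈ {0}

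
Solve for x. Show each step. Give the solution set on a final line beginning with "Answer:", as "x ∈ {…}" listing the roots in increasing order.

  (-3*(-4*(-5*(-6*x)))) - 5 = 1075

Step 1. [(-3*(-4*(-5*(-6*x)))) - 5 = 1075] the outer -5 inverts by adding 5 ⇒ sub: -3*(-4*(-5*(-6*x))) = 1080.
Step 2. [-3*(-4*(-5*(-6*x))) = 1080] -3 out front; divide by -3. So div: -4*(-5*(-6*x)) = -360.
Step 3. [-4*(-5*(-6*x)) = -360] LHS = -4·(…); ÷-4 both sides, so div: -5*(-6*x) = 90.
Step 4. [-5*(-6*x) = 90] LHS = -5·(…); ÷-5 both sides, so div: -6*x = -18.
Step 5. [-6*x = -18] leading coefficient -6: divide by -6 ⇒ div: x = 3.

Answer: x ∈ {3}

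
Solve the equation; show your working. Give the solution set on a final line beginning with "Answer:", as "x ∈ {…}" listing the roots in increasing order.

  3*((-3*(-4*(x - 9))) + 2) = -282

Step 1. [3*((-3*(-4*(x - 9))) + 2) = -282] LHS = 3·(…); ÷3 both sides. So div: (-3*(-4*(x - 9))) + 2 = -94.
Step 2. [(-3*(-4*(x - 9))) + 2 = -94] subtract 2: x sits inside (… + 2) ⇒ sub: -3*(-4*(x - 9)) = -96.
Step 3. [-3*(-4*(x - 9)) = -96] -3 out front; divide by -3, so div: -4*(x - 9) = 32.
Step 4. [-4*(x - 9) = 32] -4 out front; divide by -4 ⇒ div: x - 9 = -8.
Step 5. [x - 9 = -8] the outer -9 inverts by adding 9, so sub: x = 1.

Answer: x ∈ {1}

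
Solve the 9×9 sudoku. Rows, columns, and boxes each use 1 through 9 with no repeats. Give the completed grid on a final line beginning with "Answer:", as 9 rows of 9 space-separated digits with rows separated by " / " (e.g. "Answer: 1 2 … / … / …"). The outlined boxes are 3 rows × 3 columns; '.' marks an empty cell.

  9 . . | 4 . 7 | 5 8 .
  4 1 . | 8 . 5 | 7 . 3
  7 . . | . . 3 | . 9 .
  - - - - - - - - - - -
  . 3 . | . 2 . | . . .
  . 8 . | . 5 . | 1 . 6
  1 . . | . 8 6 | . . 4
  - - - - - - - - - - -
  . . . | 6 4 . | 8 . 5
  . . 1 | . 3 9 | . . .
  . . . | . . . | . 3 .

Step 1. [r5c1∈{2}] r5c1 is down to just 2 ⇒ r5c1=2.
Step 2. [r5c8∈{7}] r5c8's peers cover all but 7. So r5c8=7.
Step 3. [r3c4∈{1,2}] 2 has one home in box 2: r3c4 ⇒ r3c4=2.
Step 4. [r9c5∈{1,7}] in col 5, 7 fits only at r9c5, so r9c5=7.
Step 5. [r4c7∈{9}] only 9 remains possible at r4c7. So r4c7=9.
Step 6. [r8c8∈{2,4,6}] col 8 places 4 nowhere but r8c8. So r8c8=4.
Step 7. [r9c2∈{2,4,5,6,9}] col 2 places 4 nowhere but r9c2 ⇒ r9c2=4.
Step 8. [r2c8∈{2,6}] col 8 places 6 nowhere but r2c8 ⇒ r2c8=6.
Step 9. [r1c9∈{1,2}] r1c9 is the only open cell in box 3 admitting 2. So r1c9=2.
Step 10. [r1c2∈{6}] r1c2's peers cover all but 6, so r1c2=6.
Step 11. [r9c6∈{1,2,8}] in col 6, 8 fits only at r9c6 ⇒ r9c6=8.
Step 12. [r7c6∈{1,2}] col 6 places 2 nowhere but r7c6. So r7c6=2.
Step 13. [r8c2∈{2,5,7}] r8c2 is the only open cell in col 2 admitting 2, so r8c2=2.
Step 14. [r4c8∈{5}] r4c8 has the single candidate 5 ⇒ r4c8=5.
Step 15. [r4c1∈{6}] nothing but 6 survives at r4c1. So r4c1=6.
Step 16. [r9c4∈{1,5}] in box 8, 1 fits only at r9c4, so r9c4=1.
Step 17. [r9c3∈{5,6,9}] r9c3 is the only open cell in col 3 admitting 6, so r9c3=6.
Step 18. [r3c2∈{5}] r3c2 has the single candidate 5 ⇒ r3c2=5.
Step 19. [r5c6∈{4}] r5c6 is down to just 4 ⇒ r5c6=4.
Step 20. [r5c3∈{9}] r5c3's peers cover all but 9. So r5c3=9.
Step 21. [r6c2∈{7}] r6c2 has the single candidate 7. So r6c2=7.
Step 22. [r6c7∈{2,3}] 3 has one home in col 7: r6c7 ⇒ r6c7=3.
Step 23. [r3c9∈{1}] only 1 remains possible at r3c9. So r3c9=1.
Step 24. [r1c3∈{3}] r1c3's peers cover all but 3. So r1c3=3.
Step 25. [r8c4∈{5}] only 5 remains possible at r8c4. So r8c4=5.
Step 26. [r6c8∈{2}] r6c8 is down to just 2. So r6c8=2.
Step 27. [r7c1∈{3}] nothing but 3 survives at r7c1, so r7c1=3.
Step 28. [r3c3∈{8}] r3c3 is down to just 8 ⇒ r3c3=8.
Step 29. [r8c9∈{7}] r8c9 is down to just 7, so r8c9=7.
Step 30. [r4c3∈{4}] r4c3 is down to just 4, so r4c3=4.
Step 31. [r4c9∈{8}] r4c9 has the single candidate 8, so r4c9=8.
Step 32. [r9c7∈{2}] only 2 remains possible at r9c7, so r9c7=2.
Step 33. [r3c7∈{4}] r3c7 is down to just 4, so r3c7=4.
Step 34. [r4c6∈{1}] r4c6 has the single candidate 1 ⇒ r4c6=1.
Step 35. [r7c3∈{7}] nothing but 7 survives at r7c3, so r7c3=7.
Step 36. [r4c4∈{7}] r4c4's peers cover all but 7. So r4c4=7.
Step 37. [r1c5∈{1}] nothing but 1 survives at r1c5. So r1c5=1.
Step 38. [r8c1∈{8}] r8c1 has the single candidate 8 ⇒ r8c1=8.
Step 39. [r9c1∈{5}] nothing but 5 survives at r9c1. So r9c1=5.
Step 40. [r2c5∈{9}] r2c5 is down to just 9. So r2c5=9.
Step 41. [r9c9∈{9}] r9c9's peers cover all but 9 ⇒ r9c9=9.
Step 42. [r5c4∈{3}] r5c4 is down to just 3 ⇒ r5c4=3.
Step 43. [r7c2∈{9}] r7c2's peers cover all but 9. So r7c2=9.
Step 44. [r6c3∈{5}] only 5 remains possible at r6c3. So r6c3=5.
Step 45. [r8c7∈{6}] r8c7's peers cover all but 6, so r8c7=6.
Step 46. [r2c3∈{2}] r2c3 has the single candidate 2 ⇒ r2c3=2.
Step 47. [r3c5∈{6}] only 6 remains possible at r3c5 ⇒ r3c5=6.
Step 48. [r6c4∈{9}] nothing but 9 survives at r6c4 ⇒ r6c4=9.
Step 49. [r7c8∈{1}] r7c8's peers cover all but 1, so r7c8=1.

Answer: 9 6 3 4 1 7 5 8 2 / 4 1 2 8 9 5 7 6 3 / 7 5 8 2 6 3 4 9 1 / 6 3 4 7 2 1 9 5 8 / 2 8 9 3 5 4 1 7 6 / 1 7 5 9 8 6 3 2 4 / 3 9 7 6 4 2 8 1 5 / 8 2 1 5 3 9 6 4 7 / 5 4 6 1 7 8 2 3 9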